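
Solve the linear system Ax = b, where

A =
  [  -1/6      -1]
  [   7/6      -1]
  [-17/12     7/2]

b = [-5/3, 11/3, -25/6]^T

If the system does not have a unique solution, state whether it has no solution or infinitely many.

no solution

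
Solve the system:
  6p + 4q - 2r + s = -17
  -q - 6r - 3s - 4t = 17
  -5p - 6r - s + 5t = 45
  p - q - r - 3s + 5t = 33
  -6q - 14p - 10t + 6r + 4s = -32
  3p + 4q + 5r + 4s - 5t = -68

p = 0, q = -6, r = -4, s = -1, t = 4

Row-reduce the augmented matrix:
R1 ← R1 / (6).
R3 ← R3 + 5·R1.
R4 ← R4 − 1·R1.
R5 ← R5 + 14·R1.
R6 ← R6 − 3·R1.
R2 ← R2 / (-1).
R1 ← R1 − 2/3·R2.
R3 ← R3 − 10/3·R2.
R4 ← R4 + 5/3·R2.
R5 ← R5 − 10/3·R2.
R6 ← R6 − 2·R2.
R3 ← R3 / (-83/3).
R1 ← R1 + 13/3·R3.
R2 ← R2 − 6·R3.
R4 ← R4 − 28/3·R3.
R5 ← R5 + 56/3·R3.
R6 ← R6 + 6·R3.
R4 ← R4 / (-265/166).
R1 ← R1 + 20/83·R4.
R2 ← R2 − 66/83·R4.
R3 ← R3 − 61/166·R4.
R5 ← R5 − 265/83·R4.
R6 ← R6 + 49/166·R4.
Swap R5 and R6.
R5 ← R5 / (-680/53).
R1 ← R1 + 143/53·R5.
R2 ← R2 − 350/53·R5.
R3 ← R3 − 124/53·R5.
R4 ← R4 + 294/53·R5.
R6 reduces to 0 = 0, so the extra equation is consistent.
Reading off the reduced rows gives p = 0, q = -6, r = -4, s = -1, t = 4.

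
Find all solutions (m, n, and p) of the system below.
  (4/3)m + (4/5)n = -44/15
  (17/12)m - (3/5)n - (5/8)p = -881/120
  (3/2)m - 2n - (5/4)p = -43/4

Row-reduce:
R1 ← R1 / (4/3).
R2 ← R2 − 17/12·R1.
R3 ← R3 − 3/2·R1.
R2 ← R2 / (-29/20).
R1 ← R1 − 3/5·R2.
R3 ← R3 + 29/10·R2.
Row 3 reduces to 0 = 1, a contradiction. The system is inconsistent.

no solution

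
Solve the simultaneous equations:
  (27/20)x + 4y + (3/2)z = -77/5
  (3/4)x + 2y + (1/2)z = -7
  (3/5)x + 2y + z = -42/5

Row-reduce:
R1 ← R1 / (27/20).
R2 ← R2 − 3/4·R1.
R3 ← R3 − 3/5·R1.
R2 ← R2 / (-2/9).
R1 ← R1 − 80/27·R2.
R3 ← R3 − 2/9·R2.
Rank is 2 with 3 unknowns, leaving z free.

infinitely many solutions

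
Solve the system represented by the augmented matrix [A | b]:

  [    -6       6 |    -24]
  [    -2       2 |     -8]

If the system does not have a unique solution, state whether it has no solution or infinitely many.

infinitely many solutions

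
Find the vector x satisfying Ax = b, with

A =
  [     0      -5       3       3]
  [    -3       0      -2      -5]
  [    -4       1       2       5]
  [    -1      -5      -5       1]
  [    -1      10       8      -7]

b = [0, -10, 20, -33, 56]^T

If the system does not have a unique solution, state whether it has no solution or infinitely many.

Row-reduce the augmented matrix:
Swap R1 and R2.
R1 ← R1 / (-3).
R3 ← R3 + 4·R1.
R4 ← R4 + 1·R1.
R5 ← R5 + 1·R1.
R2 ← R2 / (-5).
R3 ← R3 − 1·R2.
R4 ← R4 + 5·R2.
R5 ← R5 − 10·R2.
R3 ← R3 / (79/15).
R1 ← R1 − 2/3·R3.
R2 ← R2 + 3/5·R3.
R4 ← R4 + 22/3·R3.
R5 ← R5 − 44/3·R3.
R4 ← R4 / (1323/79).
R1 ← R1 − 9/79·R4.
R2 ← R2 − 63/79·R4.
R3 ← R3 − 184/79·R4.
R5 ← R5 + 2646/79·R4.
R5 reduces to 0 = 0, so the extra equation is consistent.
Reading off the reduced rows gives x_1 = -1, x_2 = 3, x_3 = 4, x_4 = 1.

x_1 = -1, x_2 = 3, x_3 = 4, x_4 = 1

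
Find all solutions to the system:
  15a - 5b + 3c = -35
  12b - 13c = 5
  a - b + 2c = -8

a = -3, b = -5, c = -5

Row-reduce the augmented matrix:
R1 ← R1 / (15).
R3 ← R3 − 1·R1.
R2 ← R2 / (12).
R1 ← R1 + 1/3·R2.
R3 ← R3 + 2/3·R2.
R3 ← R3 / (97/90).
R1 ← R1 + 29/180·R3.
R2 ← R2 + 13/12·R3.
Reading off the reduced rows gives a = -3, b = -5, c = -5.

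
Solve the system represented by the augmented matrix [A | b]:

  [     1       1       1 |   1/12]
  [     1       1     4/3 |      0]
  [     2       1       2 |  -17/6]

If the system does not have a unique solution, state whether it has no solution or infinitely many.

Row-reduce the augmented matrix:
R2 ← R2 − 1·R1.
R3 ← R3 − 2·R1.
Swap R2 and R3.
R2 ← R2 / (-1).
R1 ← R1 − 1·R2.
R3 ← R3 / (1/3).
R1 ← R1 − 1·R3.
Reading off the reduced rows gives x_1 = -8/3, x_2 = 3, x_3 = -1/4.

x_1 = -8/3, x_2 = 3, x_3 = -1/4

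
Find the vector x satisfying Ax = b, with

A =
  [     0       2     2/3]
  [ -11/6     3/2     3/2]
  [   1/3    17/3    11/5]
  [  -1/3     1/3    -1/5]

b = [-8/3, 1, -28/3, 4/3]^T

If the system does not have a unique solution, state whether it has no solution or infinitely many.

x_1 = -3, x_2 = -1/2, x_3 = -5/2

Row-reduce the augmented matrix:
Swap R1 and R2.
R1 ← R1 / (-11/6).
R3 ← R3 − 1/3·R1.
R4 ← R4 + 1/3·R1.
R2 ← R2 / (2).
R1 ← R1 + 9/11·R2.
R3 ← R3 − 196/33·R2.
R4 ← R4 − 2/33·R2.
R3 ← R3 / (244/495).
R1 ← R1 + 6/11·R3.
R2 ← R2 − 1/3·R3.
R4 ← R4 + 244/495·R3.
R4 reduces to 0 = 0, so the extra equation is consistent.
Reading off the reduced rows gives x_1 = -3, x_2 = -1/2, x_3 = -5/2.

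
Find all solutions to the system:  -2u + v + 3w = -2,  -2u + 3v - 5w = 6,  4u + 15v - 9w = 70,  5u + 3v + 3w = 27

no solution

Row-reduce:
R1 ← R1 / (-2).
R2 ← R2 + 2·R1.
R3 ← R3 − 4·R1.
R4 ← R4 − 5·R1.
R2 ← R2 / (2).
R1 ← R1 + 1/2·R2.
R3 ← R3 − 17·R2.
R4 ← R4 − 11/2·R2.
R3 ← R3 / (65).
R1 ← R1 + 7/2·R3.
R2 ← R2 + 4·R3.
R4 ← R4 − 65/2·R3.
Row 4 reduces to 0 = 1, a contradiction. The system is inconsistent.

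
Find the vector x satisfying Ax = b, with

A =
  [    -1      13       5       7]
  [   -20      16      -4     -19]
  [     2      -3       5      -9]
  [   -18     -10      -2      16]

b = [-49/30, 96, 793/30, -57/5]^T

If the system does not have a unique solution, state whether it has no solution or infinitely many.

x_1 = -11/5, x_2 = 1/2, x_3 = 5/3, x_4 = -8/3

Row-reduce the augmented matrix:
R1 ← R1 / (-1).
R2 ← R2 + 20·R1.
R3 ← R3 − 2·R1.
R4 ← R4 + 18·R1.
R2 ← R2 / (-244).
R1 ← R1 + 13·R2.
R3 ← R3 − 23·R2.
R4 ← R4 + 244·R2.
R3 ← R3 / (317/61).
R1 ← R1 − 33/61·R3.
R2 ← R2 − 26/61·R3.
R4 ← R4 − 12·R3.
R4 ← R4 / (22844/317).
R1 ← R1 − 796/317·R4.
R2 ← R2 − 1865/1268·R4.
R3 ← R3 + 2437/1268·R4.
Reading off the reduced rows gives x_1 = -11/5, x_2 = 1/2, x_3 = 5/3, x_4 = -8/3.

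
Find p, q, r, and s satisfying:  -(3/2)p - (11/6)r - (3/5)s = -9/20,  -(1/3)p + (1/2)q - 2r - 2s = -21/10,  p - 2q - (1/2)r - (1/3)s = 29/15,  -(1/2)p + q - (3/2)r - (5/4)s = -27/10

Row-reduce the augmented matrix:
R1 ← R1 / (-3/2).
R2 ← R2 + 1/3·R1.
R3 ← R3 − 1·R1.
R4 ← R4 + 1/2·R1.
R2 ← R2 / (1/2).
R3 ← R3 + 2·R2.
R4 ← R4 − 1·R2.
R3 ← R3 / (-437/54).
R1 ← R1 − 11/9·R3.
R2 ← R2 + 86/27·R3.
R4 ← R4 − 62/27·R3.
R4 ← R4 / (9349/26220).
R1 ← R1 + 1832/2185·R4.
R2 ← R2 + 3316/6555·R4.
R3 ← R3 − 2214/2185·R4.
Reading off the reduced rows gives p = -3/2, q = -2, r = 9/5, s = -1.

p = -3/2, q = -2, r = 9/5, s = -1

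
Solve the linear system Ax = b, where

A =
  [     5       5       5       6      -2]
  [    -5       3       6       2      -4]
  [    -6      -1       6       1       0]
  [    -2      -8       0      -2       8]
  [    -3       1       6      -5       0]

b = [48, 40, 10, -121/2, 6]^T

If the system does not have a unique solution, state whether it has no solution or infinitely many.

no solution

Row-reduce:
R1 ← R1 / (5).
R2 ← R2 + 5·R1.
R3 ← R3 + 6·R1.
R4 ← R4 + 2·R1.
R5 ← R5 + 3·R1.
R2 ← R2 / (8).
R1 ← R1 − 1·R2.
R3 ← R3 − 5·R2.
R4 ← R4 + 6·R2.
R5 ← R5 − 4·R2.
R3 ← R3 / (41/8).
R1 ← R1 + 3/8·R3.
R2 ← R2 − 11/8·R3.
R4 ← R4 − 41/4·R3.
R5 ← R5 − 7/2·R3.
Swap R4 and R5.
R4 ← R4 / (-311/41).
R1 ← R1 − 89/205·R4.
R2 ← R2 − 29/205·R4.
R3 ← R3 − 128/205·R4.
Row 5 reduces to 0 = -1/2, a contradiction. The system is inconsistent.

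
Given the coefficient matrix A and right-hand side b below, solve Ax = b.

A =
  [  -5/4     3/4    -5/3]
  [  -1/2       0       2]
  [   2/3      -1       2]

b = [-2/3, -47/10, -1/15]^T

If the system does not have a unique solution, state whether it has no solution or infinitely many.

x_1 = 7/5, x_2 = -3, x_3 = -2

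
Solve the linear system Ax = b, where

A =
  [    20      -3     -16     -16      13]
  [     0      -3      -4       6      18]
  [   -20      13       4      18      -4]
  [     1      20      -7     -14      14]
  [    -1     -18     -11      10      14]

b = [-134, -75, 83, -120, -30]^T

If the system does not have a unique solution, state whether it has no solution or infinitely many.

Row-reduce the augmented matrix:
R1 ← R1 / (20).
R3 ← R3 + 20·R1.
R4 ← R4 − 1·R1.
R5 ← R5 + 1·R1.
R2 ← R2 / (-3).
R1 ← R1 + 3/20·R2.
R3 ← R3 − 10·R2.
R4 ← R4 − 403/20·R2.
R5 ← R5 + 363/20·R2.
R3 ← R3 / (-76/3).
R1 ← R1 + 3/5·R3.
R2 ← R2 − 4/3·R3.
R4 ← R4 + 496/15·R3.
R5 ← R5 − 62/5·R3.
R4 ← R4 / (-307/190).
R1 ← R1 + 154/95·R4.
R2 ← R2 + 16/19·R4.
R3 ← R3 + 33/38·R4.
R5 ← R5 + 3103/190·R4.
R5 ← R5 / (-155678/307).
R1 ← R1 + 14188/307·R5.
R2 ← R2 + 7797/307·R5.
R3 ← R3 + 8127/307·R5.
R4 ← R4 + 16791/614·R5.
Reading off the reduced rows gives x_1 = -2, x_2 = -1, x_3 = 0, x_4 = 2, x_5 = -5.

x_1 = -2, x_2 = -1, x_3 = 0, x_4 = 2, x_5 = -5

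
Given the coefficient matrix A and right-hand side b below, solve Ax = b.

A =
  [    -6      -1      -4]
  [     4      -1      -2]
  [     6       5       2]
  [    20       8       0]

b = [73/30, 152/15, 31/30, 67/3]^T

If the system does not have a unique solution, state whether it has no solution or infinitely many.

x_1 = 5/4, x_2 = -1/3, x_3 = -12/5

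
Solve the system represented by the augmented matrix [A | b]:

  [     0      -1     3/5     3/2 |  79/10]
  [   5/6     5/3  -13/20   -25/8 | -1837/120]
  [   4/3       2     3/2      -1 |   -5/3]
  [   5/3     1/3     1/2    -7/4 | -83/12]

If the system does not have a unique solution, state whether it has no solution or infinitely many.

Row-reduce:
Swap R1 and R2.
R1 ← R1 / (5/6).
R3 ← R3 − 4/3·R1.
R4 ← R4 − 5/3·R1.
R2 ← R2 / (-1).
R1 ← R1 − 2·R2.
R3 ← R3 + 2/3·R2.
R4 ← R4 + 3·R2.
R3 ← R3 / (107/50).
R1 ← R1 − 21/50·R3.
R2 ← R2 + 3/5·R3.
Rank is 3 with 4 unknowns, leaving x_4 free.

infinitely many solutions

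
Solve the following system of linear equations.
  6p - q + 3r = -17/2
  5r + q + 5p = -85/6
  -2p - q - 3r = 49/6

p = -4/3, q = -5/2, r = -1

Row-reduce the augmented matrix:
R1 ← R1 / (6).
R2 ← R2 − 5·R1.
R3 ← R3 + 2·R1.
R2 ← R2 / (11/6).
R1 ← R1 + 1/6·R2.
R3 ← R3 + 4/3·R2.
R3 ← R3 / (-2/11).
R1 ← R1 − 8/11·R3.
R2 ← R2 − 15/11·R3.
Reading off the reduced rows gives p = -4/3, q = -5/2, r = -1.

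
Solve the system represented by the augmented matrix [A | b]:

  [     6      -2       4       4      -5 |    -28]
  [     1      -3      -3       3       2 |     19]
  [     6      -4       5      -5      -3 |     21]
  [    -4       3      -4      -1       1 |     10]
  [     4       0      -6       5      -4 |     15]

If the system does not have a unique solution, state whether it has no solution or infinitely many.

x_1 = 1, x_2 = -5, x_3 = -6, x_4 = -5, x_5 = 0

Row-reduce the augmented matrix:
R1 ← R1 / (6).
R2 ← R2 − 1·R1.
R3 ← R3 − 6·R1.
R4 ← R4 + 4·R1.
R5 ← R5 − 4·R1.
R2 ← R2 / (-8/3).
R1 ← R1 + 1/3·R2.
R3 ← R3 + 2·R2.
R4 ← R4 − 5/3·R2.
R5 ← R5 − 4/3·R2.
R3 ← R3 / (15/4).
R1 ← R1 − 9/8·R3.
R2 ← R2 − 11/8·R3.
R4 ← R4 + 29/8·R3.
R5 ← R5 + 21/2·R3.
R4 ← R4 / (-109/15).
R1 ← R1 − 18/5·R4.
R2 ← R2 − 46/15·R4.
R3 ← R3 + 43/15·R4.
R5 ← R5 + 133/5·R4.
R5 ← R5 / (1265/436).
R1 ← R1 + 649/436·R5.
R2 ← R2 + 569/436·R5.
R3 ← R3 − 103/436·R5.
R4 ← R4 − 41/436·R5.
Reading off the reduced rows gives x_1 = 1, x_2 = -5, x_3 = -6, x_4 = -5, x_5 = 0.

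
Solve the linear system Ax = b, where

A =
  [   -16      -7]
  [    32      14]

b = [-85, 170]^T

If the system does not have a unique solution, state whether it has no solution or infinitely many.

infinitely many solutions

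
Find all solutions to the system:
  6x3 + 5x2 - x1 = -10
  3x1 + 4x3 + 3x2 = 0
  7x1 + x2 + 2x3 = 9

Row-reduce:
R1 ← R1 / (-1).
R2 ← R2 − 3·R1.
R3 ← R3 − 7·R1.
R2 ← R2 / (18).
R1 ← R1 + 5·R2.
R3 ← R3 − 36·R2.
Row 3 reduces to 0 = -1, a contradiction. The system is inconsistent.

no solution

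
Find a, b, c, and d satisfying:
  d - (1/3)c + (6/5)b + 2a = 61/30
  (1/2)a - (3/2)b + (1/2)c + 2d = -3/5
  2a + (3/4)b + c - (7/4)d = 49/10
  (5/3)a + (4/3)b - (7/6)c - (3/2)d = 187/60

a = 3/2, b = 0, c = 1/2, d = -4/5

Row-reduce the augmented matrix:
R1 ← R1 / (2).
R2 ← R2 − 1/2·R1.
R3 ← R3 − 2·R1.
R4 ← R4 − 5/3·R1.
R2 ← R2 / (-9/5).
R1 ← R1 − 3/5·R2.
R3 ← R3 + 9/20·R2.
R4 ← R4 − 1/3·R2.
R3 ← R3 / (19/16).
R1 ← R1 − 1/36·R3.
R2 ← R2 + 35/108·R3.
R4 ← R4 + 253/324·R3.
R4 ← R4 / (-78/19).
R1 ← R1 − 22/19·R4.
R2 ← R2 + 35/19·R4.
R3 ← R3 + 51/19·R4.
Reading off the reduced rows gives a = 3/2, b = 0, c = 1/2, d = -4/5.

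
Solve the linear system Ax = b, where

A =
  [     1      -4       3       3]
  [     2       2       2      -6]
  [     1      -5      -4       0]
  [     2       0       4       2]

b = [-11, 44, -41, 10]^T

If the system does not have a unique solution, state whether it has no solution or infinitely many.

Row-reduce the augmented matrix:
R2 ← R2 − 2·R1.
R3 ← R3 − 1·R1.
R4 ← R4 − 2·R1.
R2 ← R2 / (10).
R1 ← R1 + 4·R2.
R3 ← R3 + 1·R2.
R4 ← R4 − 8·R2.
R3 ← R3 / (-37/5).
R1 ← R1 − 7/5·R3.
R2 ← R2 + 2/5·R3.
R4 ← R4 − 6/5·R3.
R4 ← R4 / (182/37).
R1 ← R1 + 96/37·R4.
R2 ← R2 + 36/37·R4.
R3 ← R3 − 21/37·R4.
Reading off the reduced rows gives x_1 = -2, x_2 = 3, x_3 = 6, x_4 = -5.

x_1 = -2, x_2 = 3, x_3 = 6, x_4 = -5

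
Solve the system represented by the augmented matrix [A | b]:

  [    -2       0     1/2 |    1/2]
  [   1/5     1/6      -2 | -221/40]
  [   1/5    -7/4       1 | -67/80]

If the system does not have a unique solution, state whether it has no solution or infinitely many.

x_1 = 1/2, x_2 = 9/4, x_3 = 3

Row-reduce the augmented matrix:
R1 ← R1 / (-2).
R2 ← R2 − 1/5·R1.
R3 ← R3 − 1/5·R1.
R2 ← R2 / (1/6).
R3 ← R3 + 7/4·R2.
R3 ← R3 / (-777/40).
R1 ← R1 + 1/4·R3.
R2 ← R2 + 117/10·R3.
Reading off the reduced rows gives x_1 = 1/2, x_2 = 9/4, x_3 = 3.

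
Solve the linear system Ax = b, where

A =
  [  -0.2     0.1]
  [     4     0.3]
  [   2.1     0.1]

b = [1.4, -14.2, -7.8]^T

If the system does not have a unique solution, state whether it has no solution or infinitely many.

x_1 = -4, x_2 = 6

Row-reduce the augmented matrix:
R1 ← R1 / (-1/5).
R2 ← R2 − 4·R1.
R3 ← R3 − 21/10·R1.
R2 ← R2 / (23/10).
R1 ← R1 + 1/2·R2.
R3 ← R3 − 23/20·R2.
R3 reduces to 0 = 0, so the extra equation is consistent.
Reading off the reduced rows gives x_1 = -4, x_2 = 6.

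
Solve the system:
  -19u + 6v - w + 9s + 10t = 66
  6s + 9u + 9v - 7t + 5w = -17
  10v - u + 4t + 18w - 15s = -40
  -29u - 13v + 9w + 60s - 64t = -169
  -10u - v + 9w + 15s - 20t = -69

no solution

Row-reduce:
R1 ← R1 / (-19).
R2 ← R2 − 9·R1.
R3 ← R3 + 1·R1.
R4 ← R4 + 29·R1.
R5 ← R5 + 10·R1.
R2 ← R2 / (225/19).
R1 ← R1 + 6/19·R2.
R3 ← R3 − 184/19·R2.
R4 ← R4 + 421/19·R2.
R5 ← R5 + 79/19·R2.
R3 ← R3 / (3229/225).
R1 ← R1 − 13/75·R3.
R2 ← R2 − 86/225·R3.
R4 ← R4 − 4274/225·R3.
R5 ← R5 − 2501/225·R3.
R4 ← R4 / (313398/3229).
R1 ← R1 − 285/3229·R4.
R2 ← R2 − 4851/3229·R4.
R3 ← R3 + 5370/3229·R4.
R5 ← R5 − 104466/3229·R4.
Row 5 reduces to 0 = 2/3, a contradiction. The system is inconsistent.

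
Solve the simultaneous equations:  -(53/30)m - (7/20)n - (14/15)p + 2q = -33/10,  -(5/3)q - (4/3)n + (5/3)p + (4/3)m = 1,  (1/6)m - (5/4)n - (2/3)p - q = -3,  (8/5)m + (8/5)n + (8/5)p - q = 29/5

Row-reduce:
R1 ← R1 / (-53/30).
R2 ← R2 − 4/3·R1.
R3 ← R3 − 1/6·R1.
R4 ← R4 − 8/5·R1.
R2 ← R2 / (-254/159).
R1 ← R1 − 21/106·R2.
R3 ← R3 + 68/53·R2.
R4 ← R4 − 68/53·R2.
R3 ← R3 / (-194/127).
R1 ← R1 − 329/508·R3.
R2 ← R2 + 153/254·R3.
R4 ← R4 − 194/127·R3.
Row 4 reduces to 0 = -1/2, a contradiction. The system is inconsistent.

no solution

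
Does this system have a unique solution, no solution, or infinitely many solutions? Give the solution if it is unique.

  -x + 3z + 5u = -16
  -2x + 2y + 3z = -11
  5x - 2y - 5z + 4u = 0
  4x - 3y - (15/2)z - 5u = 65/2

infinitely many solutions

Row-reduce:
R1 ← R1 / (-1).
R2 ← R2 + 2·R1.
R3 ← R3 − 5·R1.
R4 ← R4 − 4·R1.
R2 ← R2 / (2).
R3 ← R3 + 2·R2.
R4 ← R4 + 3·R2.
R3 ← R3 / (7).
R1 ← R1 + 3·R3.
R2 ← R2 + 3/2·R3.
Rank is 3 with 4 unknowns, leaving u free.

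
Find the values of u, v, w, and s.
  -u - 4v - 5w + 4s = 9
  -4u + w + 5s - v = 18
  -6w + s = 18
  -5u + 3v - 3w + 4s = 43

u = 1, v = 6, w = -2, s = 6

Row-reduce the augmented matrix:
R1 ← R1 / (-1).
R2 ← R2 + 4·R1.
R4 ← R4 + 5·R1.
R2 ← R2 / (15).
R1 ← R1 − 4·R2.
R4 ← R4 − 23·R2.
R3 ← R3 / (-6).
R1 ← R1 + 3/5·R3.
R2 ← R2 − 7/5·R3.
R4 ← R4 + 51/5·R3.
R4 ← R4 / (-5/6).
R1 ← R1 + 7/6·R4.
R2 ← R2 + 1/2·R4.
R3 ← R3 + 1/6·R4.
Reading off the reduced rows gives u = 1, v = 6, w = -2, s = 6.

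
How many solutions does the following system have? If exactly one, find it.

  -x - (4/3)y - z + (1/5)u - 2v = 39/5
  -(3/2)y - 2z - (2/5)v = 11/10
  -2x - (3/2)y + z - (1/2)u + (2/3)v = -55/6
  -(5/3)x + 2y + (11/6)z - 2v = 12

Row-reduce:
R1 ← R1 / (-1).
R3 ← R3 + 2·R1.
R4 ← R4 + 5/3·R1.
R2 ← R2 / (-3/2).
R1 ← R1 − 4/3·R2.
R3 ← R3 − 7/6·R2.
R4 ← R4 − 38/9·R2.
R3 ← R3 / (13/9).
R1 ← R1 + 7/9·R3.
R2 ← R2 − 4/3·R3.
R4 ← R4 + 115/54·R3.
R4 ← R4 / (-259/156).
R1 ← R1 + 89/130·R4.
R2 ← R2 − 54/65·R4.
R3 ← R3 + 81/130·R4.
Rank is 4 with 5 unknowns, leaving v free.

infinitely many solutions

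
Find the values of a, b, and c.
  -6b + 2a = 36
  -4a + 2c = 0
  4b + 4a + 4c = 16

a = 3, b = -5, c = 6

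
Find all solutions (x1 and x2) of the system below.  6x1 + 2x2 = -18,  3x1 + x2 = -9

infinitely many solutions

Row-reduce:
R1 ← R1 / (6).
R2 ← R2 − 3·R1.
Rank is 1 with 2 unknowns, leaving x2 free.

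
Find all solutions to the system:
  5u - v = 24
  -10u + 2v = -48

infinitely many solutions

Row-reduce:
R1 ← R1 / (5).
R2 ← R2 + 10·R1.
Rank is 1 with 2 unknowns, leaving v free.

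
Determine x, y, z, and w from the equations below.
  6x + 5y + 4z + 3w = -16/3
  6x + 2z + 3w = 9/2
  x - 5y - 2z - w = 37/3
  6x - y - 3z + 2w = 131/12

Row-reduce the augmented matrix:
R1 ← R1 / (6).
R2 ← R2 − 6·R1.
R3 ← R3 − 1·R1.
R4 ← R4 − 6·R1.
R2 ← R2 / (-5).
R1 ← R1 − 5/6·R2.
R3 ← R3 + 35/6·R2.
R4 ← R4 + 6·R2.
R3 ← R3 / (-1/3).
R1 ← R1 − 1/3·R3.
R2 ← R2 − 2/5·R3.
R4 ← R4 + 23/5·R3.
R4 ← R4 / (197/10).
R1 ← R1 + 1·R4.
R2 ← R2 + 9/5·R4.
R3 ← R3 − 9/2·R4.
Reading off the reduced rows gives x = 3/2, y = -5/3, z = -3/4, w = -1.

x = 3/2, y = -5/3, z = -3/4, w = -1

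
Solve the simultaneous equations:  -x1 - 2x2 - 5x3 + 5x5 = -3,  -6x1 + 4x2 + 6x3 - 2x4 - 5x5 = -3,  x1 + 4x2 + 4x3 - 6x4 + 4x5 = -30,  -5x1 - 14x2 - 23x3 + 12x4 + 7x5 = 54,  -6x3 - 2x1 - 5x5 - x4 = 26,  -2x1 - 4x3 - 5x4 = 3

no solution

Row-reduce:
R1 ← R1 / (-1).
R2 ← R2 + 6·R1.
R3 ← R3 − 1·R1.
R4 ← R4 + 5·R1.
R5 ← R5 + 2·R1.
R6 ← R6 + 2·R1.
R2 ← R2 / (16).
R1 ← R1 − 2·R2.
R3 ← R3 − 2·R2.
R4 ← R4 + 4·R2.
R5 ← R5 − 4·R2.
R6 ← R6 − 4·R2.
R3 ← R3 / (-11/2).
R1 ← R1 − 1/2·R3.
R2 ← R2 − 9/4·R3.
R4 ← R4 − 11·R3.
R5 ← R5 + 5·R3.
R6 ← R6 + 3·R3.
Swap R4 and R5.
R4 ← R4 / (52/11).
R1 ← R1 + 3/11·R4.
R2 ← R2 + 109/44·R4.
R3 ← R3 − 23/22·R4.
R6 ← R6 + 15/11·R4.
Swap R5 and R6.
R5 ← R5 / (-1441/104).
R1 ← R1 + 49/104·R5.
R2 ← R2 + 2647/416·R5.
R3 ← R3 − 341/208·R5.
R4 ← R4 + 405/104·R5.
Row 6 reduces to 0 = 3, a contradiction. The system is inconsistent.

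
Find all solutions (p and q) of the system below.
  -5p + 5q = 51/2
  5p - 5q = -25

Row-reduce:
R1 ← R1 / (-5).
R2 ← R2 − 5·R1.
Row 2 reduces to 0 = 1/2, a contradiction. The system is inconsistent.

no solution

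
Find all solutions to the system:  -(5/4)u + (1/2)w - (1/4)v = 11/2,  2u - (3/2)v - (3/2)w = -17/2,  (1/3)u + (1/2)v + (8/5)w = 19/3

u = -2, v = -2, w = 5

Row-reduce the augmented matrix:
R1 ← R1 / (-5/4).
R2 ← R2 − 2·R1.
R3 ← R3 − 1/3·R1.
R2 ← R2 / (-19/10).
R1 ← R1 − 1/5·R2.
R3 ← R3 − 13/30·R2.
R3 ← R3 / (299/190).
R1 ← R1 + 9/19·R3.
R2 ← R2 − 7/19·R3.
Reading off the reduced rows gives u = -2, v = -2, w = 5.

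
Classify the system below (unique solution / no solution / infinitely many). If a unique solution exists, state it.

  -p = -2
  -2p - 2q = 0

Row-reduce the augmented matrix:
R1 ← R1 / (-1).
R2 ← R2 + 2·R1.
R2 ← R2 / (-2).
Reading off the reduced rows gives p = 2, q = -2.

p = 2, q = -2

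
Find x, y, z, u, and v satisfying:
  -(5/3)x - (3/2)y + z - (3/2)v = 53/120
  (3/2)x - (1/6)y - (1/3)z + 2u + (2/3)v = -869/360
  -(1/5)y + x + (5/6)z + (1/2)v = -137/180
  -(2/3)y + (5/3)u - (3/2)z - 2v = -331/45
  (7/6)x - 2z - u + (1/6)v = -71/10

x = -3, y = 7/4, z = 5/3, u = 2/3, v = 12/5

Row-reduce the augmented matrix:
R1 ← R1 / (-5/3).
R2 ← R2 − 3/2·R1.
R3 ← R3 − 1·R1.
R5 ← R5 − 7/6·R1.
R2 ← R2 / (-91/60).
R1 ← R1 − 9/10·R2.
R3 ← R3 + 11/10·R2.
R4 ← R4 + 2/3·R2.
R5 ← R5 + 21/20·R2.
R3 ← R3 / (2791/2730).
R1 ← R1 + 24/91·R3.
R2 ← R2 + 34/91·R3.
R4 ← R4 + 955/546·R3.
R5 ← R5 + 22/13·R3.
R4 ← R4 / (-14185/8373).
R1 ← R1 − 2268/2791·R4.
R2 ← R2 + 5160/2791·R4.
R3 ← R3 + 3960/2791·R4.
R5 ← R5 + 13357/2791·R4.
R5 ← R5 / (347863/85110).
R1 ← R1 + 3087/14185·R5.
R2 ← R2 − 6133/2837·R5.
R3 ← R3 − 3915/2837·R5.
R4 ← R4 − 25723/28370·R5.
Reading off the reduced rows gives x = -3, y = 7/4, z = 5/3, u = 2/3, v = 12/5.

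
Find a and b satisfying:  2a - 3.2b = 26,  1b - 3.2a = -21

Row-reduce the augmented matrix:
R1 ← R1 / (2).
R2 ← R2 + 16/5·R1.
R2 ← R2 / (-103/25).
R1 ← R1 + 8/5·R2.
Reading off the reduced rows gives a = 5, b = -5.

a = 5, b = -5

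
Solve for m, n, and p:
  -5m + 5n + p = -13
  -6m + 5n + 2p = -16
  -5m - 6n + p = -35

Row-reduce the augmented matrix:
R1 ← R1 / (-5).
R2 ← R2 + 6·R1.
R3 ← R3 + 5·R1.
R2 ← R2 / (-1).
R1 ← R1 + 1·R2.
R3 ← R3 + 11·R2.
R3 ← R3 / (-44/5).
R1 ← R1 + 1·R3.
R2 ← R2 + 4/5·R3.
Reading off the reduced rows gives m = 5, n = 2, p = 2.

m = 5, n = 2, p = 2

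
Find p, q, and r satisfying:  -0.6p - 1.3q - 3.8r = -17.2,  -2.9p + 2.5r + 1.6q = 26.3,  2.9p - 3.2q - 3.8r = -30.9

p = -5, q = -2, r = 6

Row-reduce the augmented matrix:
R1 ← R1 / (-3/5).
R2 ← R2 + 29/10·R1.
R3 ← R3 − 29/10·R1.
R2 ← R2 / (473/60).
R1 ← R1 − 13/6·R2.
R3 ← R3 + 569/60·R2.
R3 ← R3 / (13883/4730).
R1 ← R1 − 283/473·R3.
R2 ← R2 − 1252/473·R3.
Reading off the reduced rows gives p = -5, q = -2, r = 6.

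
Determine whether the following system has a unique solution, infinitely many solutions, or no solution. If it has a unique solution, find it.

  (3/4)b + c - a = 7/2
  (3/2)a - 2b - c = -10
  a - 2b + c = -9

a = 2, b = 6, c = 1

Row-reduce the augmented matrix:
R1 ← R1 / (-1).
R2 ← R2 − 3/2·R1.
R3 ← R3 − 1·R1.
R2 ← R2 / (-7/8).
R1 ← R1 + 3/4·R2.
R3 ← R3 + 5/4·R2.
R3 ← R3 / (9/7).
R1 ← R1 + 10/7·R3.
R2 ← R2 + 4/7·R3.
Reading off the reduced rows gives a = 2, b = 6, c = 1.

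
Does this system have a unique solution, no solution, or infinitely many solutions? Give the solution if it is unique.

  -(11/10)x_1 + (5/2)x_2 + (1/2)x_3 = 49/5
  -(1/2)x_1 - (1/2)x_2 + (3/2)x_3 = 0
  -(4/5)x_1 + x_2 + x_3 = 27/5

Row-reduce:
R1 ← R1 / (-11/10).
R2 ← R2 + 1/2·R1.
R3 ← R3 + 4/5·R1.
R2 ← R2 / (-18/11).
R1 ← R1 + 25/11·R2.
R3 ← R3 + 9/11·R2.
Row 3 reduces to 0 = 1/2, a contradiction. The system is inconsistent.

no solution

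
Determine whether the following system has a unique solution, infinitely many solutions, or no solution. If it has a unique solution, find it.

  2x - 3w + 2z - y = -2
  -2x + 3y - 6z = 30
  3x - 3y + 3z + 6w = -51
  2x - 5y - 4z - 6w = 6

x = -3, y = 4, z = -2, w = -4

Row-reduce the augmented matrix:
R1 ← R1 / (2).
R2 ← R2 + 2·R1.
R3 ← R3 − 3·R1.
R4 ← R4 − 2·R1.
R2 ← R2 / (2).
R1 ← R1 + 1/2·R2.
R3 ← R3 + 3/2·R2.
R4 ← R4 + 4·R2.
R3 ← R3 / (-3).
R2 ← R2 + 2·R3.
R4 ← R4 + 14·R3.
R4 ← R4 / (-95/2).
R1 ← R1 + 9/4·R4.
R2 ← R2 + 7·R4.
R3 ← R3 + 11/4·R4.
Reading off the reduced rows gives x = -3, y = 4, z = -2, w = -4.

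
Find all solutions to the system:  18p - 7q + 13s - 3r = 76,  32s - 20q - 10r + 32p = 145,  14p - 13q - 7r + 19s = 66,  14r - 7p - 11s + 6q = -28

no solution

Row-reduce:
R1 ← R1 / (18).
R2 ← R2 − 32·R1.
R3 ← R3 − 14·R1.
R4 ← R4 + 7·R1.
R2 ← R2 / (-68/9).
R1 ← R1 + 7/18·R2.
R3 ← R3 + 68/9·R2.
R4 ← R4 − 59/18·R2.
Swap R3 and R4.
R3 ← R3 / (735/68).
R1 ← R1 − 5/68·R3.
R2 ← R2 − 21/34·R3.
Row 4 reduces to 0 = -3, a contradiction. The system is inconsistent.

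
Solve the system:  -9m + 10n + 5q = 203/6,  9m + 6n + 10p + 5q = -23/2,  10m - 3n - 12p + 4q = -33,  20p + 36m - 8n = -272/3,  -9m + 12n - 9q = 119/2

m = -2, n = 7/3, p = 0, q = -3/2

Row-reduce the augmented matrix:
R1 ← R1 / (-9).
R2 ← R2 − 9·R1.
R3 ← R3 − 10·R1.
R4 ← R4 − 36·R1.
R5 ← R5 + 9·R1.
R2 ← R2 / (16).
R1 ← R1 + 10/9·R2.
R3 ← R3 − 73/9·R2.
R4 ← R4 − 32·R2.
R5 ← R5 − 2·R2.
R3 ← R3 / (-1229/72).
R1 ← R1 − 25/36·R3.
R2 ← R2 − 5/8·R3.
R5 ← R5 + 5/4·R3.
Swap R4 and R5.
R4 ← R4 / (-19146/1229).
R1 ← R1 − 395/1229·R4.
R2 ← R2 − 970/1229·R4.
R3 ← R3 + 323/1229·R4.
R5 reduces to 0 = 0, so the extra equation is consistent.
Reading off the reduced rows gives m = -2, n = 7/3, p = 0, q = -3/2.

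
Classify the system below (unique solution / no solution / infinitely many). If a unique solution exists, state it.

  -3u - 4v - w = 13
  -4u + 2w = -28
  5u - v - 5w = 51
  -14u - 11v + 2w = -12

u = 5, v = -6, w = -4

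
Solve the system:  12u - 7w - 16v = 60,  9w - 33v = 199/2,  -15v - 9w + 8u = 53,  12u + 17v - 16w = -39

no solution

Row-reduce:
R1 ← R1 / (12).
R3 ← R3 − 8·R1.
R4 ← R4 − 12·R1.
R2 ← R2 / (-33).
R1 ← R1 + 4/3·R2.
R3 ← R3 + 13/3·R2.
R4 ← R4 − 33·R2.
R3 ← R3 / (-182/33).
R1 ← R1 + 125/132·R3.
R2 ← R2 + 3/11·R3.
Row 4 reduces to 0 = 1/2, a contradiction. The system is inconsistent.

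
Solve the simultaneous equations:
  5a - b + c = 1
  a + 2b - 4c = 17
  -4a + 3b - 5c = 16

Row-reduce:
R1 ← R1 / (5).
R2 ← R2 − 1·R1.
R3 ← R3 + 4·R1.
R2 ← R2 / (11/5).
R1 ← R1 + 1/5·R2.
R3 ← R3 − 11/5·R2.
Rank is 2 with 3 unknowns, leaving c free.

infinitely many solutions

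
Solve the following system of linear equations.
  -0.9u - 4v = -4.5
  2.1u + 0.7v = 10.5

Row-reduce the augmented matrix:
R1 ← R1 / (-9/10).
R2 ← R2 − 21/10·R1.
R2 ← R2 / (-259/30).
R1 ← R1 − 40/9·R2.
Reading off the reduced rows gives u = 5, v = 0.

u = 5, v = 0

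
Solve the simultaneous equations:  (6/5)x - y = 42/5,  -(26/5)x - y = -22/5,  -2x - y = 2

Row-reduce the augmented matrix:
R1 ← R1 / (6/5).
R2 ← R2 + 26/5·R1.
R3 ← R3 + 2·R1.
R2 ← R2 / (-16/3).
R1 ← R1 + 5/6·R2.
R3 ← R3 + 8/3·R2.
R3 reduces to 0 = 0, so the extra equation is consistent.
Reading off the reduced rows gives x = 2, y = -6.

x = 2, y = -6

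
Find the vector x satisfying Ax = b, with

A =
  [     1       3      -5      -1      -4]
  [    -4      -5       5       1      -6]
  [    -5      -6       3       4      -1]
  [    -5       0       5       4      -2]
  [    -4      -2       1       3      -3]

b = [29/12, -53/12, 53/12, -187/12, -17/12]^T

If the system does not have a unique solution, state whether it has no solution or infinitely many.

Row-reduce the augmented matrix:
R2 ← R2 + 4·R1.
R3 ← R3 + 5·R1.
R4 ← R4 + 5·R1.
R5 ← R5 + 4·R1.
R2 ← R2 / (7).
R1 ← R1 − 3·R2.
R3 ← R3 − 9·R2.
R4 ← R4 − 15·R2.
R5 ← R5 − 10·R2.
R3 ← R3 / (-19/7).
R1 ← R1 − 10/7·R3.
R2 ← R2 + 15/7·R3.
R4 ← R4 − 85/7·R3.
R5 ← R5 − 17/7·R3.
R4 ← R4 / (346/19).
R1 ← R1 − 34/19·R4.
R2 ← R2 + 51/19·R4.
R3 ← R3 + 20/19·R4.
R5 ← R5 − 111/19·R4.
R5 ← R5 / (147/346).
R1 ← R1 − 621/173·R5.
R2 ← R2 + 133/346·R5.
R3 ← R3 − 113/173·R5.
R4 ← R4 − 1097/346·R5.
Reading off the reduced rows gives x_1 = 2/3, x_2 = -5/2, x_3 = -9/4, x_4 = 0, x_5 = 1/2.

x_1 = 2/3, x_2 = -5/2, x_3 = -9/4, x_4 = 0, x_5 = 1/2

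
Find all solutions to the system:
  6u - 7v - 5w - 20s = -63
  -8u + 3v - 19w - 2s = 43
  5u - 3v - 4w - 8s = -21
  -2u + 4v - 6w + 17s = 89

u = -1, v = -4, w = -3, s = 5

Row-reduce the augmented matrix:
R1 ← R1 / (6).
R2 ← R2 + 8·R1.
R3 ← R3 − 5·R1.
R4 ← R4 + 2·R1.
R2 ← R2 / (-19/3).
R1 ← R1 + 7/6·R2.
R3 ← R3 − 17/6·R2.
R4 ← R4 − 5/3·R2.
R3 ← R3 / (-215/19).
R1 ← R1 − 74/19·R3.
R2 ← R2 − 77/19·R3.
R4 ← R4 + 274/19·R3.
R4 ← R4 / (1739/215).
R1 ← R1 − 111/215·R4.
R2 ← R2 − 653/215·R4.
R3 ← R3 − 79/215·R4.
Reading off the reduced rows gives u = -1, v = -4, w = -3, s = 5.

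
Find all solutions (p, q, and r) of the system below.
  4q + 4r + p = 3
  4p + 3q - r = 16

Row-reduce:
R2 ← R2 − 4·R1.
R2 ← R2 / (-13).
R1 ← R1 − 4·R2.
Rank is 2 with 3 unknowns, leaving r free.

infinitely many solutions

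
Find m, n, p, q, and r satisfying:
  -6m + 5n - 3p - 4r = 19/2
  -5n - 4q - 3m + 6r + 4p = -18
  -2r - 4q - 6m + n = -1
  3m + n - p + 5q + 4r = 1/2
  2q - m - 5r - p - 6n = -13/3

m = 1/3, n = 2, p = 3/2, q = 1, r = -3/2

Row-reduce the augmented matrix:
R1 ← R1 / (-6).
R2 ← R2 + 3·R1.
R3 ← R3 + 6·R1.
R4 ← R4 − 3·R1.
R5 ← R5 + 1·R1.
R2 ← R2 / (-15/2).
R1 ← R1 + 5/6·R2.
R3 ← R3 + 4·R2.
R4 ← R4 − 7/2·R2.
R5 ← R5 + 41/6·R2.
R3 ← R3 / (1/15).
R1 ← R1 + 1/9·R3.
R2 ← R2 + 11/15·R3.
R4 ← R4 − 1/15·R3.
R5 ← R5 + 248/45·R3.
R4 ← R4 / (5).
R1 ← R1 + 8/3·R4.
R2 ← R2 + 20·R4.
R3 ← R3 + 28·R4.
R5 ← R5 + 446/3·R4.
R5 ← R5 / (583/15).
R1 ← R1 − 4/15·R5.
R2 ← R2 − 6·R5.
R3 ← R3 − 54/5·R5.
R4 ← R4 − 8/5·R5.
Reading off the reduced rows gives m = 1/3, n = 2, p = 3/2, q = 1, r = -3/2.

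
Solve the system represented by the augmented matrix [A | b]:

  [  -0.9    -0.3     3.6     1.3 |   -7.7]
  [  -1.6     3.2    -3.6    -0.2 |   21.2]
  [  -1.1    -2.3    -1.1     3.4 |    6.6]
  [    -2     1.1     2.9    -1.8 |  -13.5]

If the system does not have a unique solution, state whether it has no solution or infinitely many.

x_1 = 1, x_2 = 4, x_3 = -3, x_4 = 4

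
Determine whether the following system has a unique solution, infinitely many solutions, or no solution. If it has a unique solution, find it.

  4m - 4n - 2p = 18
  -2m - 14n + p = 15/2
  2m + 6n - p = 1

no solution

Row-reduce:
R1 ← R1 / (4).
R2 ← R2 + 2·R1.
R3 ← R3 − 2·R1.
R2 ← R2 / (-16).
R1 ← R1 + 1·R2.
R3 ← R3 − 8·R2.
Row 3 reduces to 0 = 1/4, a contradiction. The system is inconsistent.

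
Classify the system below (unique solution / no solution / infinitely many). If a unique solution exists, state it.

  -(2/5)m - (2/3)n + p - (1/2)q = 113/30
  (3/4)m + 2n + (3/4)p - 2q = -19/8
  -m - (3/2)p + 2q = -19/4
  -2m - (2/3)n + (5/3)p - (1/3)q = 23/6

m = 1, n = -5/2, p = 5/2, q = 0

Row-reduce the augmented matrix:
R1 ← R1 / (-2/5).
R2 ← R2 − 3/4·R1.
R3 ← R3 + 1·R1.
R4 ← R4 + 2·R1.
R2 ← R2 / (3/4).
R1 ← R1 − 5/3·R2.
R3 ← R3 − 5/3·R2.
R4 ← R4 − 8/3·R2.
R3 ← R3 / (-59/6).
R1 ← R1 + 25/3·R3.
R2 ← R2 − 7/2·R3.
R4 ← R4 + 38/3·R3.
R4 ← R4 / (17/1062).
R1 ← R1 + 30/59·R4.
R2 ← R2 + 103/236·R4.
R3 ← R3 + 176/177·R4.
Reading off the reduced rows gives m = 1, n = -5/2, p = 5/2, q = 0.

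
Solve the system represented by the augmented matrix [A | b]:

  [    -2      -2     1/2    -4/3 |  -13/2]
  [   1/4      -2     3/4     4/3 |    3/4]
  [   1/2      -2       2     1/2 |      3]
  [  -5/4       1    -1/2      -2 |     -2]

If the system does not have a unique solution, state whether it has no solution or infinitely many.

Row-reduce:
R1 ← R1 / (-2).
R2 ← R2 − 1/4·R1.
R3 ← R3 − 1/2·R1.
R4 ← R4 + 5/4·R1.
R2 ← R2 / (-9/4).
R1 ← R1 − 1·R2.
R3 ← R3 + 5/2·R2.
R4 ← R4 − 9/4·R2.
R3 ← R3 / (11/9).
R1 ← R1 − 1/9·R3.
R2 ← R2 + 13/36·R3.
Row 4 reduces to 0 = 2, a contradiction. The system is inconsistent.

no solution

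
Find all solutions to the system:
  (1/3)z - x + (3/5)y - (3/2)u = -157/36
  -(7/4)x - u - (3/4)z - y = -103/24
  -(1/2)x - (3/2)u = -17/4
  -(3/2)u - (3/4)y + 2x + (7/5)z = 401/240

x = 1/2, y = -5/4, z = 8/3, u = 8/3

Row-reduce the augmented matrix:
R1 ← R1 / (-1).
R2 ← R2 + 7/4·R1.
R3 ← R3 + 1/2·R1.
R4 ← R4 − 2·R1.
R2 ← R2 / (-41/20).
R1 ← R1 + 3/5·R2.
R3 ← R3 + 3/10·R2.
R4 ← R4 − 9/20·R2.
R3 ← R3 / (7/246).
R1 ← R1 − 7/123·R3.
R2 ← R2 − 80/123·R3.
R4 ← R4 − 1091/615·R3.
R4 ← R4 / (16083/280).
R1 ← R1 − 3·R4.
R2 ← R2 − 305/14·R4.
R3 ← R3 + 243/7·R4.
Reading off the reduced rows gives x = 1/2, y = -5/4, z = 8/3, u = 8/3.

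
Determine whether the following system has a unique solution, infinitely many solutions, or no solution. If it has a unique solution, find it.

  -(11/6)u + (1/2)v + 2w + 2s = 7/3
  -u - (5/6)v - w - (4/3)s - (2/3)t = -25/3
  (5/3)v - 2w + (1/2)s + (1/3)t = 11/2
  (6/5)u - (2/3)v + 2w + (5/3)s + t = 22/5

Row-reduce:
R1 ← R1 / (-11/6).
R2 ← R2 + 1·R1.
R4 ← R4 − 6/5·R1.
R2 ← R2 / (-73/66).
R1 ← R1 + 3/11·R2.
R3 ← R3 − 5/3·R2.
R4 ← R4 + 56/165·R2.
R3 ← R3 / (-376/73).
R1 ← R1 + 42/73·R3.
R2 ← R2 − 138/73·R3.
R4 ← R4 − 1442/365·R3.
R4 ← R4 / (7339/5640).
R1 ← R1 + 53/376·R4.
R2 ← R2 − 389/376·R4.
R3 ← R3 − 1381/2256·R4.
Rank is 4 with 5 unknowns, leaving t free.

infinitely many solutions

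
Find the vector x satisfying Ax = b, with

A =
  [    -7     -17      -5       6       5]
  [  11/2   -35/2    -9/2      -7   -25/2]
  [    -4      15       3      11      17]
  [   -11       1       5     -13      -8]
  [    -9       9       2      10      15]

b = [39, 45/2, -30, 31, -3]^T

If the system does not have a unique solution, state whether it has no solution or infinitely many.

infinitely many solutions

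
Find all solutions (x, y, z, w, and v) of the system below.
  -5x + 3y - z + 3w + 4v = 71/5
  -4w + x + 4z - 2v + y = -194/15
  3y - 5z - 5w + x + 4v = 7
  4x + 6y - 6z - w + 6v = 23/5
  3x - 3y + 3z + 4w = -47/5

Row-reduce the augmented matrix:
R1 ← R1 / (-5).
R2 ← R2 − 1·R1.
R3 ← R3 − 1·R1.
R4 ← R4 − 4·R1.
R5 ← R5 − 3·R1.
R2 ← R2 / (8/5).
R1 ← R1 + 3/5·R2.
R3 ← R3 − 18/5·R2.
R4 ← R4 − 42/5·R2.
R5 ← R5 + 6/5·R2.
R3 ← R3 / (-55/4).
R1 ← R1 − 13/8·R3.
R2 ← R2 − 19/8·R3.
R4 ← R4 + 107/4·R3.
R5 ← R5 − 21/4·R3.
R4 ← R4 / (711/55).
R1 ← R1 + 82/55·R4.
R2 ← R2 + 86/55·R4.
R3 ← R3 + 13/55·R4.
R5 ← R5 − 247/55·R4.
R5 ← R5 / (2878/711).
R1 ← R1 + 184/711·R5.
R2 ← R2 − 466/711·R5.
R3 ← R3 + 376/711·R5.
R4 ← R4 − 50/711·R5.
Reading off the reduced rows gives x = -2, y = -1/3, z = -2, w = 2/5, v = 1/2.

x = -2, y = -1/3, z = -2, w = 2/5, v = 1/2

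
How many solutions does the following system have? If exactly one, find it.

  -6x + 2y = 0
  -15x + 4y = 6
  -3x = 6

Row-reduce the augmented matrix:
R1 ← R1 / (-6).
R2 ← R2 + 15·R1.
R3 ← R3 + 3·R1.
R2 ← R2 / (-1).
R1 ← R1 + 1/3·R2.
R3 ← R3 + 1·R2.
R3 reduces to 0 = 0, so the extra equation is consistent.
Reading off the reduced rows gives x = -2, y = -6.

x = -2, y = -6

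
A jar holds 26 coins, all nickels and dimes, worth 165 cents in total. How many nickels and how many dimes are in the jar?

nickels: 19, dimes: 7

Let n = nickels, d = dimes.
  n + d = 26
  5n + 10d = 165
Row-reduce the augmented matrix:
R2 ← R2 − 5·R1.
R2 ← R2 / (5).
R1 ← R1 − 1·R2.
Reading off the reduced rows gives n = 19, d = 7.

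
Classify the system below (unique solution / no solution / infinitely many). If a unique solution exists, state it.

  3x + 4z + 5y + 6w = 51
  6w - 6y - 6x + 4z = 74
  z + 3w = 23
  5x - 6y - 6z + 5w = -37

Row-reduce the augmented matrix:
R1 ← R1 / (3).
R2 ← R2 + 6·R1.
R4 ← R4 − 5·R1.
R2 ← R2 / (4).
R1 ← R1 − 5/3·R2.
R4 ← R4 + 43/3·R2.
R1 ← R1 + 11/3·R3.
R2 ← R2 − 3·R3.
R4 ← R4 − 91/3·R3.
R4 ← R4 / (-63/2).
R1 ← R1 − 11/2·R4.
R2 ← R2 + 9/2·R4.
R3 ← R3 − 3·R4.
Reading off the reduced rows gives x = -5, y = 2, z = 5, w = 6.

x = -5, y = 2, z = 5, w = 6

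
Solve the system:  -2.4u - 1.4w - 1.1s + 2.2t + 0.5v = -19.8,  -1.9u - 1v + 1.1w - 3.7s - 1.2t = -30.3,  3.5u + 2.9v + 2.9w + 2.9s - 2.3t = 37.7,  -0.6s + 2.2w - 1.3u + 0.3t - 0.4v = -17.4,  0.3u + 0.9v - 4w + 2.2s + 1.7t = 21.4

Row-reduce the augmented matrix:
R1 ← R1 / (-12/5).
R2 ← R2 + 19/10·R1.
R3 ← R3 − 7/2·R1.
R4 ← R4 + 13/10·R1.
R5 ← R5 − 3/10·R1.
R2 ← R2 / (-67/48).
R1 ← R1 + 5/24·R2.
R3 ← R3 − 871/240·R2.
R4 ← R4 + 161/240·R2.
R5 ← R5 − 77/80·R2.
R3 ← R3 / (33/5).
R1 ← R1 − 17/67·R3.
R2 ← R2 + 106/67·R3.
R4 ← R4 − 1271/670·R3.
R5 ← R5 + 1777/670·R3.
R4 ← R4 / (228273/73700).
R1 ← R1 − 8207/7370·R4.
R2 ← R2 − 2116/3685·R4.
R3 ← R3 + 101/110·R4.
R5 ← R5 + 171249/73700·R4.
R5 ← R5 / (-2093141/2282730).
R1 ← R1 + 755147/684819·R5.
R2 ← R2 − 24565/684819·R5.
R3 ← R3 + 200074/684819·R5.
R4 ← R4 − 543761/684819·R5.
Reading off the reduced rows gives u = 4, v = 2, w = -3, s = 6, t = -4.

u = 4, v = 2, w = -3, s = 6, t = -4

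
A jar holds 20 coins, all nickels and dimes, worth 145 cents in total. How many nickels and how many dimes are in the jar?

nickels: 11, dimes: 9

Let n = nickels, d = dimes.
  n + d = 20
  5n + 10d = 145
Row-reduce the augmented matrix:
R2 ← R2 − 5·R1.
R2 ← R2 / (5).
R1 ← R1 − 1·R2.
Reading off the reduced rows gives n = 11, d = 9.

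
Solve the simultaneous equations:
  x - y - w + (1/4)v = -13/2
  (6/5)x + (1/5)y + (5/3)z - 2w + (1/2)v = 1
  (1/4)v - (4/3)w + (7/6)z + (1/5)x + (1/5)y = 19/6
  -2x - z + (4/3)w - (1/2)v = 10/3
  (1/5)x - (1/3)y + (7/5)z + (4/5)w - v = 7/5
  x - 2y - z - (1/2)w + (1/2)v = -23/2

no solution

Row-reduce:
R2 ← R2 − 6/5·R1.
R3 ← R3 − 1/5·R1.
R4 ← R4 + 2·R1.
R5 ← R5 − 1/5·R1.
R6 ← R6 − 1·R1.
R2 ← R2 / (7/5).
R1 ← R1 + 1·R2.
R3 ← R3 − 2/5·R2.
R4 ← R4 + 2·R2.
R5 ← R5 + 2/15·R2.
R6 ← R6 + 1·R2.
R3 ← R3 / (29/42).
R1 ← R1 − 25/21·R3.
R2 ← R2 − 25/21·R3.
R4 ← R4 − 29/21·R3.
R5 ← R5 − 491/315·R3.
R6 ← R6 − 4/21·R3.
Swap R4 and R5.
R4 ← R4 / (3871/1305).
R1 ← R1 + 1/87·R4.
R2 ← R2 − 86/87·R4.
R3 ← R3 + 38/29·R4.
R6 ← R6 − 31/174·R4.
Swap R5 and R6.
R5 ← R5 / (13463/30968).
R1 ← R1 − 547/3871·R5.
R2 ← R2 − 2691/7742·R5.
R3 ← R3 + 3027/7742·R5.
R4 ← R4 + 7065/15484·R5.
Row 6 reduces to 0 = -1, a contradiction. The system is inconsistent.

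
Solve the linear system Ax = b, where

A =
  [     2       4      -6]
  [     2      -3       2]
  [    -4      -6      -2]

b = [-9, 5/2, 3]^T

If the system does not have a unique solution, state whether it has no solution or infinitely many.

Row-reduce the augmented matrix:
R1 ← R1 / (2).
R2 ← R2 − 2·R1.
R3 ← R3 + 4·R1.
R2 ← R2 / (-7).
R1 ← R1 − 2·R2.
R3 ← R3 − 2·R2.
R3 ← R3 / (-82/7).
R1 ← R1 + 5/7·R3.
R2 ← R2 + 8/7·R3.
Reading off the reduced rows gives x_1 = -1/2, x_2 = -1/2, x_3 = 1.

x_1 = -1/2, x_2 = -1/2, x_3 = 1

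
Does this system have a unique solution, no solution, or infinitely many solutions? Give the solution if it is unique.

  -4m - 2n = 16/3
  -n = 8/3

Row-reduce the augmented matrix:
R1 ← R1 / (-4).
R2 ← R2 / (-1).
R1 ← R1 − 1/2·R2.
Reading off the reduced rows gives m = 0, n = -8/3.

m = 0, n = -8/3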